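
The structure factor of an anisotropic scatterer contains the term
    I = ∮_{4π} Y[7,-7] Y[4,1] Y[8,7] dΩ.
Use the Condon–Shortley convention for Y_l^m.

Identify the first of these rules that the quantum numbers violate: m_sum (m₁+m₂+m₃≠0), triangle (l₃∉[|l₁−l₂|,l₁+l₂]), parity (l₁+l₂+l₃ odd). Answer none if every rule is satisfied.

m_sum

m₁+m₂+m₃ = -7 + 1 + 7 = 1  ✗
triangle: |7−4|=3 ≤ l₃=8 ≤ 7+4=11
parity: l₁+l₂+l₃ = 19 is odd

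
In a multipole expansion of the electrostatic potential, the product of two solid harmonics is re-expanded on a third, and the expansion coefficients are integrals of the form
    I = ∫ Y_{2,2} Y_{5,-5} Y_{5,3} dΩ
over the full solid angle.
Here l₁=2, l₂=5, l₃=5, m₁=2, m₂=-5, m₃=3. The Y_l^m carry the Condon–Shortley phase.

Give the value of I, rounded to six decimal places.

0.088588

m-sum 0 ✓  L=12 even ✓  3≤5≤7 ✓
Π(2lᵢ+1) = 5×11×11 = 605
triangle coeff Δ(2,5,5) = 1/38610
Σ_t [0,2]: t=0:+1/2880 t=1:−1/576 t=2:+1/2880 = -1/960
(3j)²=10/429 [(2 5 5; 0 0 0)], sign=+1
Σ_t [0,0]: t=0:+1/161280 = 1/161280
(3j)²=1/143 [(2 5 5; 2 -5 3)], sign=+1
⇒ 4πI² = 50/507
I = (+1)√(50/507/(4π)) = 0.08858824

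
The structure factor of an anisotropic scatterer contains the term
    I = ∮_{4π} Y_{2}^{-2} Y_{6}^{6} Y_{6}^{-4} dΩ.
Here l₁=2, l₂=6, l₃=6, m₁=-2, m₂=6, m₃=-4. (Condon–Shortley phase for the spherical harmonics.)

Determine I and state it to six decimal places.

m-sum 0 ✓  L=14 even ✓  4≤6≤8 ✓
Π(2lᵢ+1) = 5×13×13 = 845
triangle coeff Δ(2,6,6) = 1/90090
Σ_t [0,2]: t=0:+1/69120 t=1:−1/14400 t=2:+1/69120 = -7/172800
(3j)²=14/715 [(2 6 6; 0 0 0)], sign=-1
Σ_t [2,2]: t=2:+1/14515200 = 1/14515200
(3j)²=2/455 [(2 6 6; -2 6 -4)], sign=+1
⇒ 4πI² = 4/55
I = (-1)√(4/55/(4π)) = -0.07607531

-0.076075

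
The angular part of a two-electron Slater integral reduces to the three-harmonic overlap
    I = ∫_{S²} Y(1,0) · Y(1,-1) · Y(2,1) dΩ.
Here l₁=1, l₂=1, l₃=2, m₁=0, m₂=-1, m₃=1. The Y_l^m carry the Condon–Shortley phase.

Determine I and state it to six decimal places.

m-sum 0 ✓  L=4 even ✓  0≤2≤2 ✓
Π(2lᵢ+1) = 3×3×5 = 45
triangle coeff Δ(1,1,2) = 1/30
Σ_t [0,0]: t=0:+1/1 = 1/1
(3j)²=2/15 [(1 1 2; 0 0 0)], sign=+1
Σ_t [0,0]: t=0:+1/2 = 1/2
(3j)²=1/10 [(1 1 2; 0 -1 1)], sign=-1
⇒ 4πI² = 3/5
I = (-1)√(3/5/(4π)) = -0.21850969

-0.218510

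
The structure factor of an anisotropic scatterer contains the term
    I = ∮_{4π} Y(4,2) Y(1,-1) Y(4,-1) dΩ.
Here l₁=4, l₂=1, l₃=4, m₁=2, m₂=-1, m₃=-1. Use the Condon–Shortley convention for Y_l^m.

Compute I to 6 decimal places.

L=9 odd ⇒ parity kills the (l;000) factor ⇒ I = 0

0.000000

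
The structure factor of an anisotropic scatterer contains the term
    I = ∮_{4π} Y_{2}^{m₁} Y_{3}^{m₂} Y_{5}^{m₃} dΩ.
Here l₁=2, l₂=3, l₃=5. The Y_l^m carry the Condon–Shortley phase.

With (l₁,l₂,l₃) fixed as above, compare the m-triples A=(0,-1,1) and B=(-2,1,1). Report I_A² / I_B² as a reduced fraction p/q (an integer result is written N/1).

6/1

Same 2,3,5: normalisation and zero-m 3j drop out of the ratio.
A: Δ: 0! 4! 6! / 11! → 1/2310; sum: t=0:+1/192 = 1/192; 3j²(2 3 5; 0 -1 1) = Δ·Π!·Σ² = 3/77  (sign +1)
B: Δ: 0! 4! 6! / 11! → 1/2310; sum: t=0:+1/1152 = 1/1152; 3j²(2 3 5; -2 1 1) = Δ·Π!·Σ² = 1/154  (sign +1)
I_A²/I_B² = (3/77)/(1/154) = 6/1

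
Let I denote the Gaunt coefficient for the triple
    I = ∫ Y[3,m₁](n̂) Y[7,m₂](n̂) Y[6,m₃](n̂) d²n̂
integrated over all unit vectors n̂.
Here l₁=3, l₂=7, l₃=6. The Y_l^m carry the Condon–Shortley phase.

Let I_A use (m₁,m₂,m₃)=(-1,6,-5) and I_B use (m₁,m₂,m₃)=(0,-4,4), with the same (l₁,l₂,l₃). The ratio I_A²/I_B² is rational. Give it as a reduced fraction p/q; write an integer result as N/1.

143/768

Same 3,7,6: normalisation and zero-m 3j drop out of the ratio.
A: Δ: 4! 2! 10! / 17! → 1/2042040; sum: t=3:−1/21772800 t=4:+1/17418240 = 1/87091200; 3j²(3 7 6; -1 6 -5) = Δ·Π!·Σ² = 11/14280  (sign -1)
B: Δ: 4! 2! 10! / 17! → 1/2042040; sum: t=1:−1/967680 t=2:+1/1451520 t=3:−1/43545600 = -1/2721600; 3j²(3 7 6; 0 -4 4) = Δ·Π!·Σ² = 32/7735  (sign -1)
I_A²/I_B² = (11/14280)/(32/7735) = 143/768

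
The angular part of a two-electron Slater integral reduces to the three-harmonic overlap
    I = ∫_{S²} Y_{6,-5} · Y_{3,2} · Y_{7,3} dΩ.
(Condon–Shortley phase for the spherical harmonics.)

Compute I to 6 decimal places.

0.120821

m-sum 0 ✓  L=16 even ✓  3≤7≤9 ✓
Π(2lᵢ+1) = 13×7×15 = 1365
triangle coeff Δ(6,3,7) = 1/2042040
Σ_t [0,2]: t=0:+1/207360 t=1:−1/57600 t=2:+1/207360 = -1/129600
(3j)²=168/12155 [(6 3 7; 0 0 0)], sign=+1
Σ_t [1,2]: t=1:−1/87091200 t=2:+1/4354560 = 19/87091200
(3j)²=361/37128 [(6 3 7; -5 2 3)], sign=+1
⇒ 4πI² = 7581/41327
I = (+1)√(7581/41327/(4π)) = 0.12082071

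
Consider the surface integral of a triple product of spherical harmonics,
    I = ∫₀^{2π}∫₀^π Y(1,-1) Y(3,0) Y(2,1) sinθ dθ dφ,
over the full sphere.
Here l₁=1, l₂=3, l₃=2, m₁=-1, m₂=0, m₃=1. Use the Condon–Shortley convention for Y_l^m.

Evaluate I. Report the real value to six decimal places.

0.143048

Rules hold: Σm=0, L=6 even, 2≤2≤4.
N = 3·7·5 = 105
Δ = 2!·0!·4!/7! = 1/105
Racah Σ t=1..1: t=1:−1/4 = -1/4
⇒ 3j(1 3 2; 0 0 0)² = 3/35, sgn -1
Racah Σ t=2..2: t=2:+1/12 = 1/12
⇒ 3j(1 3 2; -1 0 1)² = 1/35, sgn -1
4πI² = N·(3j₀)²·(3jₘ)² = 9/35
I = +1·√(0.257143/4π) = 0.14304817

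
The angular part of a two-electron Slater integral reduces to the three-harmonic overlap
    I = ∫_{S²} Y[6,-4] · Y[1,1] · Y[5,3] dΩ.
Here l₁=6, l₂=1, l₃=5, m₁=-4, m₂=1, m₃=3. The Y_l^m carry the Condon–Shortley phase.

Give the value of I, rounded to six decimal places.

0.274090

Rules hold: Σm=0, L=12 even, 5≤5≤7.
N = 13·3·11 = 429
Δ = 2!·10!·0!/13! = 1/858
Racah Σ t=1..1: t=1:−1/14400 = -1/14400
⇒ 3j(6 1 5; 0 0 0)² = 6/143, sgn +1
Racah Σ t=2..2: t=2:+1/161280 = 1/161280
⇒ 3j(6 1 5; -4 1 3)² = 15/286, sgn +1
4πI² = N·(3j₀)²·(3jₘ)² = 135/143
I = +1·√(0.944056/4π) = 0.27409047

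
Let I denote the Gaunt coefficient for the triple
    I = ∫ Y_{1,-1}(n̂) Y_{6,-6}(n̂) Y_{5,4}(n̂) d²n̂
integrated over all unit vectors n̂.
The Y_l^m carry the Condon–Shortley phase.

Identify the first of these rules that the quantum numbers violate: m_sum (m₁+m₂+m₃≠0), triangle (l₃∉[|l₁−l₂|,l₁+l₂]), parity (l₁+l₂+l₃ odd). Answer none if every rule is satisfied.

Σmᵢ = -3  ✗
l₃∈[|l₁−l₂|,l₁+l₂]=[5,7], have l₃=5
Σlᵢ = 12 ⇒ even

m_sum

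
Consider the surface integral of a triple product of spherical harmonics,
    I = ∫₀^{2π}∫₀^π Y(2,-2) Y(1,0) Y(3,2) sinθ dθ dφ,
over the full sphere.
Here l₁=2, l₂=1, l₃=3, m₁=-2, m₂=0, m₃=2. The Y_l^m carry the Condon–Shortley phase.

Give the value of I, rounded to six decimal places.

0.184674

Rules hold: Σm=0, L=6 even, 1≤3≤3.
N = 5·3·7 = 105
Δ = 0!·4!·2!/7! = 1/105
Racah Σ t=0..0: t=0:+1/4 = 1/4
⇒ 3j(2 1 3; 0 0 0)² = 3/35, sgn -1
Racah Σ t=0..0: t=0:+1/24 = 1/24
⇒ 3j(2 1 3; -2 0 2)² = 1/21, sgn -1
4πI² = N·(3j₀)²·(3jₘ)² = 3/7
I = +1·√(0.428571/4π) = 0.18467439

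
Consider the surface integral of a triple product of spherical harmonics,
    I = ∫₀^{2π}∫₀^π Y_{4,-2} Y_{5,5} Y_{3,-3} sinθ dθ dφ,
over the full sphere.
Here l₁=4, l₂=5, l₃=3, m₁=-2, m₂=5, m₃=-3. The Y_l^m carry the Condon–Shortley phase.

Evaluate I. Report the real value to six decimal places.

Checks pass: Σm=0; 12 even; l₃=3∈[1,9].
(2·4+1)(2·5+1)(2·3+1) = 693
Δ: 6! 2! 4! / 13! → 1/180180
sum: t=2:+1/576 t=3:−1/144 t=4:+1/576 = -1/288
3j²(4 5 3; 0 0 0) = Δ·Π!·Σ² = 20/1001  (sign +1)
sum: t=6:+1/34560 = 1/34560
3j²(4 5 3; -2 5 -3) = Δ·Π!·Σ² = 5/286  (sign +1)
combine: 4πI² = 693·20/1001·5/286 = 450/1859
take √, sign +1: I = 0.13879110

0.138791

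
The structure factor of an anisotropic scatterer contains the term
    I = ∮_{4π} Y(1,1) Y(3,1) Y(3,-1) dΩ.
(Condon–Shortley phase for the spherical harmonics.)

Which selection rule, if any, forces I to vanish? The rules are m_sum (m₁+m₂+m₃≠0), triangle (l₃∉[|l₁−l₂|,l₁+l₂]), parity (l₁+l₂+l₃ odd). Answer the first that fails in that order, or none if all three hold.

azimuthal sum: 1 + 1 − 1 = 1  ✗
2 ≤ 3 ≤ 4 (triangle on l)
L = 1 + 3 + 3 = 7 (odd)

m_sum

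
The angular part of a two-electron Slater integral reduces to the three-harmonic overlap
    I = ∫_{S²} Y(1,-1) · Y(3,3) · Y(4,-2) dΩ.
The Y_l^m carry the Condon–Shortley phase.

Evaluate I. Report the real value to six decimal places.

Rules hold: Σm=0, L=8 even, 2≤4≤4.
N = 3·7·9 = 189
Δ = 0!·2!·6!/9! = 1/252
Racah Σ t=0..0: t=0:+1/36 = 1/36
⇒ 3j(1 3 4; 0 0 0)² = 4/63, sgn +1
Racah Σ t=0..0: t=0:+1/1440 = 1/1440
⇒ 3j(1 3 4; -1 3 -2)² = 1/252, sgn +1
4πI² = N·(3j₀)²·(3jₘ)² = 1/21
I = +1·√(0.047619/4π) = 0.06155813

0.061558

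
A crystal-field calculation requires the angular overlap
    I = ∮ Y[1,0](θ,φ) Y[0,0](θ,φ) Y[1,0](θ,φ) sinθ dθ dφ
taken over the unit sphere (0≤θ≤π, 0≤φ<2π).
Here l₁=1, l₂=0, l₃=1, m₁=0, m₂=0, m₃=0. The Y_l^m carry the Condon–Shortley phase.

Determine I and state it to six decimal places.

Rules hold: Σm=0, L=2 even, 1≤1≤1.
N = 3·1·3 = 9
Δ = 0!·2!·0!/3! = 1/3
Racah Σ t=0..0: t=0:+1/1 = 1/1
⇒ 3j(1 0 1; 0 0 0)² = 1/3, sgn -1
(m-triple is (0,0,0) — same symbol as above.)
4πI² = N·(3j₀)²·(3jₘ)² = 1/1
I = +1·√(1/4π) = 0.28209479

0.282095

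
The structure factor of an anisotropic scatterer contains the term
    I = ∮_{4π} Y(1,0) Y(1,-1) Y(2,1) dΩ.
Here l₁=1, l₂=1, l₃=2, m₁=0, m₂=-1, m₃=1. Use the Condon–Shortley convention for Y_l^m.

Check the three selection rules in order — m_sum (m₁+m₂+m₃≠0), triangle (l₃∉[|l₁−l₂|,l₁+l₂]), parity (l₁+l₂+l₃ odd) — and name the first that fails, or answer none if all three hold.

m₁+m₂+m₃ = 0 − 1 + 1 = 0  ✓
triangle: |1−1|=0 ≤ l₃=2 ≤ 1+1=2  ✓
parity: l₁+l₂+l₃ = 4 is even  ✓

none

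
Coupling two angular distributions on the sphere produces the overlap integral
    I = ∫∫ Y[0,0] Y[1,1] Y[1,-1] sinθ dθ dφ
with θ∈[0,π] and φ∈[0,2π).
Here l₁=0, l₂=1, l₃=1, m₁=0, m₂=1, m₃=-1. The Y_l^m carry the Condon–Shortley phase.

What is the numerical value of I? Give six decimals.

-0.282095

Checks pass: Σm=0; 2 even; l₃=1∈[1,1].
(2·0+1)(2·1+1)(2·1+1) = 9
Δ: 0! 0! 2! / 3! → 1/3
sum: t=0:+1/1 = 1/1
3j²(0 1 1; 0 0 0) = Δ·Π!·Σ² = 1/3  (sign -1)
sum: t=0:+1/2 = 1/2
3j²(0 1 1; 0 1 -1) = Δ·Π!·Σ² = 1/3  (sign +1)
combine: 4πI² = 9·1/3·1/3 = 1/1
take √, sign -1: I = -0.28209479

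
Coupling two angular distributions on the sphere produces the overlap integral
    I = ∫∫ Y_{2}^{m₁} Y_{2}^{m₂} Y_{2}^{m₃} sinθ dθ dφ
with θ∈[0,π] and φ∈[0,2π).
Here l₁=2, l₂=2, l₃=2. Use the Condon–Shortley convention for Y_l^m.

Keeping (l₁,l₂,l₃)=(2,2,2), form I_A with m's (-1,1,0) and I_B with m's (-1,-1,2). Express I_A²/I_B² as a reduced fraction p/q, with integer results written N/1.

1/6

Same 2,2,2: normalisation and zero-m 3j drop out of the ratio.
A: Δ: 2! 2! 2! / 7! → 1/630; sum: t=1:−1/4 t=2:+1/2 = 1/4; 3j²(2 2 2; -1 1 0) = Δ·Π!·Σ² = 1/70  (sign +1)
B: Δ: 2! 2! 2! / 7! → 1/630; sum: t=1:−1/4 = -1/4; 3j²(2 2 2; -1 -1 2) = Δ·Π!·Σ² = 3/35  (sign -1)
I_A²/I_B² = (1/70)/(3/35) = 1/6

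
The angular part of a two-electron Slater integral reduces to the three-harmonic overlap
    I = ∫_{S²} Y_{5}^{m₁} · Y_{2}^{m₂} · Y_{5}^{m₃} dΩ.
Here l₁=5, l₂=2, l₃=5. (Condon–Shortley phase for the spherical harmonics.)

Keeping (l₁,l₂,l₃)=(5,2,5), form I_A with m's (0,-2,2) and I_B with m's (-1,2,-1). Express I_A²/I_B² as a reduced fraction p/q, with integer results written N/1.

Same 5,2,5: normalisation and zero-m 3j drop out of the ratio.
A: Δ: 2! 8! 2! / 13! → 1/38610; sum: t=0:+1/2880 = 1/2880; 3j²(5 2 5; 0 -2 2) = Δ·Π!·Σ² = 14/429  (sign -1)
B: Δ: 2! 8! 2! / 13! → 1/38610; sum: t=2:+1/2304 = 1/2304; 3j²(5 2 5; -1 2 -1) = Δ·Π!·Σ² = 5/143  (sign +1)
I_A²/I_B² = (14/429)/(5/143) = 14/15

14/15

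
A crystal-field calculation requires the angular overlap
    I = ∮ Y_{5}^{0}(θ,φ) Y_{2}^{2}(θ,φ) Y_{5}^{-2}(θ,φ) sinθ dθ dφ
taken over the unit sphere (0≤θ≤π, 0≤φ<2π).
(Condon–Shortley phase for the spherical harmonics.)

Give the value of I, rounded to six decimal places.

-0.191372

Checks pass: Σm=0; 12 even; l₃=5∈[3,7].
(2·5+1)(2·2+1)(2·5+1) = 605
Δ: 2! 8! 2! / 13! → 1/38610
sum: t=0:+1/2880 t=1:−1/576 t=2:+1/2880 = -1/960
3j²(5 2 5; 0 0 0) = Δ·Π!·Σ² = 10/429  (sign +1)
sum: t=2:+1/2880 = 1/2880
3j²(5 2 5; 0 2 -2) = Δ·Π!·Σ² = 14/429  (sign -1)
combine: 4πI² = 605·10/429·14/429 = 700/1521
take √, sign -1: I = -0.19137248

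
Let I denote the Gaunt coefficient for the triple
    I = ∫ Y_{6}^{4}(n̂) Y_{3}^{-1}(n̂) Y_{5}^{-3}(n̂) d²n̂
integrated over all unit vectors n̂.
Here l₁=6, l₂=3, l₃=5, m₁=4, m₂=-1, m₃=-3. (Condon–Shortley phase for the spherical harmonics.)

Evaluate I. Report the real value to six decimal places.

Rules hold: Σm=0, L=14 even, 3≤5≤9.
N = 13·7·11 = 1001
Δ = 4!·8!·2!/15! = 1/675675
Racah Σ t=1..3: t=1:−1/8640 t=2:+1/2304 t=3:−1/8640 = 7/34560
⇒ 3j(6 3 5; 0 0 0)² = 7/429, sgn -1
Racah Σ t=0..2: t=0:+1/69120 t=1:−1/30240 t=2:+1/322560 = -1/64512
⇒ 3j(6 3 5; 4 -1 -3)² = 10/1001, sgn -1
4πI² = N·(3j₀)²·(3jₘ)² = 70/429
I = +1·√(0.16317/4π) = 0.11395029

0.113950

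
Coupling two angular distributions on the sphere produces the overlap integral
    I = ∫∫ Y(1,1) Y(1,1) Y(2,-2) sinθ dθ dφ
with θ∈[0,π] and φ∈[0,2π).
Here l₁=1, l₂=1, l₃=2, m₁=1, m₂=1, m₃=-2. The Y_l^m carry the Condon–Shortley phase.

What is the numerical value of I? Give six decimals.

0.309019

Checks pass: Σm=0; 4 even; l₃=2∈[0,2].
(2·1+1)(2·1+1)(2·2+1) = 45
Δ: 0! 2! 2! / 5! → 1/30
sum: t=0:+1/1 = 1/1
3j²(1 1 2; 0 0 0) = Δ·Π!·Σ² = 2/15  (sign +1)
sum: t=0:+1/4 = 1/4
3j²(1 1 2; 1 1 -2) = Δ·Π!·Σ² = 1/5  (sign +1)
combine: 4πI² = 45·2/15·1/5 = 6/5
take √, sign +1: I = 0.30901936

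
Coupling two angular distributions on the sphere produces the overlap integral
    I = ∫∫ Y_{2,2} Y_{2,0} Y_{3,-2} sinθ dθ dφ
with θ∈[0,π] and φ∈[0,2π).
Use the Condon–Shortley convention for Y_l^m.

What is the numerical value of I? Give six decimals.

0.000000

Σlᵢ=7 odd — θ-integrand is odd under cosθ→−cosθ; I=0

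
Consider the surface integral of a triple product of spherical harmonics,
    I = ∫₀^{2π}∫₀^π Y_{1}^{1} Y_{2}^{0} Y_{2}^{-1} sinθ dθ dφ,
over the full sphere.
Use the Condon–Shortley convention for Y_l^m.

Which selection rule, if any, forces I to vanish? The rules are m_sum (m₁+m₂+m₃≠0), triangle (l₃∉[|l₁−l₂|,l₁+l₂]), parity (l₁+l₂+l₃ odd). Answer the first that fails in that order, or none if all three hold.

m₁+m₂+m₃ = 1 + 0 − 1 = 0  ✓
triangle: |1−2|=1 ≤ l₃=2 ≤ 1+2=3  ✓
parity: l₁+l₂+l₃ = 5 is odd  ✗

parity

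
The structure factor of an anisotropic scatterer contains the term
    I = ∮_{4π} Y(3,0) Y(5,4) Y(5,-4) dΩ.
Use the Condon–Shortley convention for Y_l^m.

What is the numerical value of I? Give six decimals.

Σlᵢ=13 odd — θ-integrand is odd under cosθ→−cosθ; I=0

0.000000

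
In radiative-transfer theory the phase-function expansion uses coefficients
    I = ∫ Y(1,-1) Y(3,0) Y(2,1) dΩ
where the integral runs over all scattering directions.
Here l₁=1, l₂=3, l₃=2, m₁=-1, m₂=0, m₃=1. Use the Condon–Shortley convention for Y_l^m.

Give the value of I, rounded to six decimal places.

0.143048

m-sum 0 ✓  L=6 even ✓  2≤2≤4 ✓
Π(2lᵢ+1) = 3×7×5 = 105
triangle coeff Δ(1,3,2) = 1/105
Σ_t [1,1]: t=1:−1/4 = -1/4
(3j)²=3/35 [(1 3 2; 0 0 0)], sign=-1
Σ_t [2,2]: t=2:+1/12 = 1/12
(3j)²=1/35 [(1 3 2; -1 0 1)], sign=-1
⇒ 4πI² = 9/35
I = (+1)√(9/35/(4π)) = 0.14304817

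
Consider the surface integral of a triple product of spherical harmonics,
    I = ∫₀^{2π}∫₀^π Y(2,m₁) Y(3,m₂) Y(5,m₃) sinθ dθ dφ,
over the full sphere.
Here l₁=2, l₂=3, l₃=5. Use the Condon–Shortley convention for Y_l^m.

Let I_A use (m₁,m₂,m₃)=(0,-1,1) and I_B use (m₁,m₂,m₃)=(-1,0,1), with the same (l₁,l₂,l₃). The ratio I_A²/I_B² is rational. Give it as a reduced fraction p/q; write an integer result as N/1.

9/8

Shared (l₁,l₂,l₃)=(2,3,5): N and (l;000)² cancel in I_A²/I_B².
A: Δ = 0!·4!·6!/11! = 1/2310; Racah Σ t=0..0: t=0:+1/192 = 1/192; ⇒ 3j(2 3 5; 0 -1 1)² = 3/77, sgn +1
B: Δ = 0!·4!·6!/11! = 1/2310; Racah Σ t=0..0: t=0:+1/216 = 1/216; ⇒ 3j(2 3 5; -1 0 1)² = 8/231, sgn +1
I_A²/I_B² = (3/77)/(8/231) = 9/8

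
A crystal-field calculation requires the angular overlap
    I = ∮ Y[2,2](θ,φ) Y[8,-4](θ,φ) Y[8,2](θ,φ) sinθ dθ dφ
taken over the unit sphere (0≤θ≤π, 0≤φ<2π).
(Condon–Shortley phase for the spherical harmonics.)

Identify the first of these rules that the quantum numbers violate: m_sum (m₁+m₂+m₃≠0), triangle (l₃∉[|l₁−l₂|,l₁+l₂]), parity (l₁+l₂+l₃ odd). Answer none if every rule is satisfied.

azimuthal sum: 2 − 4 + 2 = 0  ✓
6 ≤ 8 ≤ 10 (triangle on l)  ✓
L = 2 + 8 + 8 = 18 (even)  ✓

none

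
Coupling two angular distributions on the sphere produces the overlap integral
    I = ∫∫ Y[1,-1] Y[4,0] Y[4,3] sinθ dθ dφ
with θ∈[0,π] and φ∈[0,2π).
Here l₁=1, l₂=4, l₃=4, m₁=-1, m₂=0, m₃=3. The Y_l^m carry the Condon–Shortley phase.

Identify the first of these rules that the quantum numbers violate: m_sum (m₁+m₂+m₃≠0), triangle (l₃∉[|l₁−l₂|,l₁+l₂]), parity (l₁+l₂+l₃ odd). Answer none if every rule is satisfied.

Σmᵢ = 2  ✗
l₃∈[|l₁−l₂|,l₁+l₂]=[3,5], have l₃=4
Σlᵢ = 9 ⇒ odd

m_sum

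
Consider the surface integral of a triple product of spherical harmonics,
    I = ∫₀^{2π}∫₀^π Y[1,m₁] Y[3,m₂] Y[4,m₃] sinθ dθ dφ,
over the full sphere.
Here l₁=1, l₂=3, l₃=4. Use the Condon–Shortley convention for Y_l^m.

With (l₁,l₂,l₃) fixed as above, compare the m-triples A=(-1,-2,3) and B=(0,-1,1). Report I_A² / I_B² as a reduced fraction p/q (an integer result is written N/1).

7/5

Same 1,3,4: normalisation and zero-m 3j drop out of the ratio.
A: Δ: 0! 2! 6! / 9! → 1/252; sum: t=0:+1/240 = 1/240; 3j²(1 3 4; -1 -2 3) = Δ·Π!·Σ² = 1/12  (sign -1)
B: Δ: 0! 2! 6! / 9! → 1/252; sum: t=0:+1/48 = 1/48; 3j²(1 3 4; 0 -1 1) = Δ·Π!·Σ² = 5/84  (sign -1)
I_A²/I_B² = (1/12)/(5/84) = 7/5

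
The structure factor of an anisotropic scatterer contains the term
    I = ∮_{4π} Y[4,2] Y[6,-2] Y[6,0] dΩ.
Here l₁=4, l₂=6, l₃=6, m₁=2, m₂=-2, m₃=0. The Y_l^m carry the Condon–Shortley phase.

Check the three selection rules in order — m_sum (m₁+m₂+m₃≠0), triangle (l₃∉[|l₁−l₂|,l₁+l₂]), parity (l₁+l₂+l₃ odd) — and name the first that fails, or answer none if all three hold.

m₁+m₂+m₃ = 2 − 2 + 0 = 0  ✓
triangle: |4−6|=2 ≤ l₃=6 ≤ 4+6=10  ✓
parity: l₁+l₂+l₃ = 16 is even  ✓

none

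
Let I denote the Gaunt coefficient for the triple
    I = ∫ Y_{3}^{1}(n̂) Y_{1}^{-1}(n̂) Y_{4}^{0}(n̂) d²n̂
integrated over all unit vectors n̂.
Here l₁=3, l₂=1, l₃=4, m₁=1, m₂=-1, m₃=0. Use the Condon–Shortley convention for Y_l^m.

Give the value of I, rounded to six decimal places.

0.150786

Checks pass: Σm=0; 8 even; l₃=4∈[2,4].
(2·3+1)(2·1+1)(2·4+1) = 189
Δ: 0! 6! 2! / 9! → 1/252
sum: t=0:+1/36 = 1/36
3j²(3 1 4; 0 0 0) = Δ·Π!·Σ² = 4/63  (sign +1)
sum: t=0:+1/96 = 1/96
3j²(3 1 4; 1 -1 0) = Δ·Π!·Σ² = 1/42  (sign +1)
combine: 4πI² = 189·4/63·1/42 = 2/7
take √, sign +1: I = 0.15078601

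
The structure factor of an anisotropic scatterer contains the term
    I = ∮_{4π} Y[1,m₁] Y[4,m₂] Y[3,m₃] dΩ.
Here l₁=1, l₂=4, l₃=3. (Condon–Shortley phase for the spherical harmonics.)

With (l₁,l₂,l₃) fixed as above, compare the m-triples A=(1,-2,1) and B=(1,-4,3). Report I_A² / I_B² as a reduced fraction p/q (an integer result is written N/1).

l's match ⇒ only the (l;m) 3-j factors differ between A and B.
A: triangle coeff Δ(1,4,3) = 1/252; Σ_t [0,0]: t=0:+1/96 = 1/96; (3j)²=5/84 [(1 4 3; 1 -2 1)], sign=+1
B: triangle coeff Δ(1,4,3) = 1/252; Σ_t [0,0]: t=0:+1/1440 = 1/1440; (3j)²=1/9 [(1 4 3; 1 -4 3)], sign=+1
I_A²/I_B² = (5/84)/(1/9) = 15/28

15/28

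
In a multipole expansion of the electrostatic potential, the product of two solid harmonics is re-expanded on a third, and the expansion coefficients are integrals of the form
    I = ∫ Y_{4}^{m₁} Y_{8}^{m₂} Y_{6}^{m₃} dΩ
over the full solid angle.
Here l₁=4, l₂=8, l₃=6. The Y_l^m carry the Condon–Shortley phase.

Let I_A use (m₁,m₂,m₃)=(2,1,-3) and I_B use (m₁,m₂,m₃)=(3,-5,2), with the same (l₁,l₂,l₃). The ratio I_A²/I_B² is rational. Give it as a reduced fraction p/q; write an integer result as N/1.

16129/286

l's match ⇒ only the (l;m) 3-j factors differ between A and B.
A: triangle coeff Δ(4,8,6) = 1/23279256; Σ_t [0,2]: t=0:+1/522547200 t=1:−1/9676800 t=2:+1/2903040 = 127/522547200; (3j)²=16129/1108536 [(4 8 6; 2 1 -3)], sign=-1
B: triangle coeff Δ(4,8,6) = 1/23279256; Σ_t [0,1]: t=0:+1/21772800 t=1:−1/19353600 = -1/174182400; (3j)²=1/3876 [(4 8 6; 3 -5 2)], sign=-1
I_A²/I_B² = (16129/1108536)/(1/3876) = 16129/286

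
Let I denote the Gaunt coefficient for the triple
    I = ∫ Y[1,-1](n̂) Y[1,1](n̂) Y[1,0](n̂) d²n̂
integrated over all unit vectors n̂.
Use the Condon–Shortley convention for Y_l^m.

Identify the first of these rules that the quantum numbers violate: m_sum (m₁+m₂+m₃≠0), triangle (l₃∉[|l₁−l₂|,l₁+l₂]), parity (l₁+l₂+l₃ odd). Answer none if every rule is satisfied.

m₁+m₂+m₃ = -1 + 1 + 0 = 0  ✓
triangle: |1−1|=0 ≤ l₃=1 ≤ 1+1=2  ✓
parity: l₁+l₂+l₃ = 3 is odd  ✗

parity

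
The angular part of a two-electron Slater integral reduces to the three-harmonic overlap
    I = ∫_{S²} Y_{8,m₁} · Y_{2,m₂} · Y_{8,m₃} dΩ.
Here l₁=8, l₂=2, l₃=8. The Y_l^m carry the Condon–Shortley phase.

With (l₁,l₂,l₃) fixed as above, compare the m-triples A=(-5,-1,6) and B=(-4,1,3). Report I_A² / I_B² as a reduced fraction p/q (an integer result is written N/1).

121/70

Same 8,2,8: normalisation and zero-m 3j drop out of the ratio.
A: Δ: 2! 14! 2! / 19! → 1/348840; sum: t=0:+1/12454041600 t=1:−1/1916006400 = -1/2264371200; 3j²(8 2 8; -5 -1 6) = Δ·Π!·Σ² = 847/38760  (sign -1)
B: Δ: 2! 14! 2! / 19! → 1/348840; sum: t=1:−1/479001600 t=2:+1/174182400 = 1/273715200; 3j²(8 2 8; -4 1 3) = Δ·Π!·Σ² = 49/3876  (sign -1)
I_A²/I_B² = (847/38760)/(49/3876) = 121/70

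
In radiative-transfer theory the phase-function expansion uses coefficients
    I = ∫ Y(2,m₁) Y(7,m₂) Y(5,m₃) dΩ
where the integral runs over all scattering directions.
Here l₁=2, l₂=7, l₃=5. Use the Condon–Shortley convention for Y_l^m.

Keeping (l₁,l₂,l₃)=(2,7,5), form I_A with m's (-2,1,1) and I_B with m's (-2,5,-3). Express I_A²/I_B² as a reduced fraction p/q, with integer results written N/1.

Same 2,7,5: normalisation and zero-m 3j drop out of the ratio.
A: Δ: 4! 0! 10! / 15! → 1/15015; sum: t=4:+1/414720 = 1/414720; 3j²(2 7 5; -2 1 1) = Δ·Π!·Σ² = 2/429  (sign +1)
B: Δ: 4! 0! 10! / 15! → 1/15015; sum: t=4:+1/1935360 = 1/1935360; 3j²(2 7 5; -2 5 -3) = Δ·Π!·Σ² = 3/91  (sign +1)
I_A²/I_B² = (2/429)/(3/91) = 14/99

14/99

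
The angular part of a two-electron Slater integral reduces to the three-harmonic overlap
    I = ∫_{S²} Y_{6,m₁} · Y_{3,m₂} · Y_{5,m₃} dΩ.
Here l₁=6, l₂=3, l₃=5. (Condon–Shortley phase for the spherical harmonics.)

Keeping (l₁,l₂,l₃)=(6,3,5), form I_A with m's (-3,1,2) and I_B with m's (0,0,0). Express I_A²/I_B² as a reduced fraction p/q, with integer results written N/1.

Same 6,3,5: normalisation and zero-m 3j drop out of the ratio.
A: Δ: 4! 8! 2! / 15! → 1/675675; sum: t=2:+1/40320 t=3:−1/8640 t=4:+1/34560 = -1/16128; 3j²(6 3 5; -3 1 2) = Δ·Π!·Σ² = 18/1001  (sign +1)
B: Δ: 4! 8! 2! / 15! → 1/675675; sum: t=1:−1/8640 t=2:+1/2304 t=3:−1/8640 = 7/34560; 3j²(6 3 5; 0 0 0) = Δ·Π!·Σ² = 7/429  (sign -1)
I_A²/I_B² = (18/1001)/(7/429) = 54/49

54/49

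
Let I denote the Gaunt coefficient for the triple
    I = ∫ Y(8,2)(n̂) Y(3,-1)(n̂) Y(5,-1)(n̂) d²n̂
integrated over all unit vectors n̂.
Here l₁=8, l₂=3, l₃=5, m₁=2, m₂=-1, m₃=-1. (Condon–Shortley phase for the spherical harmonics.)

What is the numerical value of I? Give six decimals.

0.235633

m-sum 0 ✓  L=16 even ✓  5≤5≤11 ✓
Π(2lᵢ+1) = 17×7×11 = 1309
triangle coeff Δ(8,3,5) = 1/136136
Σ_t [3,3]: t=3:−1/518400 = -1/518400
(3j)²=56/2431 [(8 3 5; 0 0 0)], sign=+1
Σ_t [2,2]: t=2:+1/829440 = 1/829440
(3j)²=225/9724 [(8 3 5; 2 -1 -1)], sign=+1
⇒ 4πI² = 22050/31603
I = (+1)√(22050/31603/(4π)) = 0.23563251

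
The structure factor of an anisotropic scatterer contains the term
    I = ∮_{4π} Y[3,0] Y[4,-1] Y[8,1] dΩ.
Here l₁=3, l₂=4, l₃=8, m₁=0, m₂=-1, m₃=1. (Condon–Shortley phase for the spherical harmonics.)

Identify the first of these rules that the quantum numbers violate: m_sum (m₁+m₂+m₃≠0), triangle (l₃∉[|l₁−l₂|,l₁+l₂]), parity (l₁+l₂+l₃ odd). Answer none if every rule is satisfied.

m₁+m₂+m₃ = 0 − 1 + 1 = 0  ✓
triangle: |3−4|=1 ≤ l₃=8 ≤ 3+4=7  ✗
parity: l₁+l₂+l₃ = 15 is odd

triangle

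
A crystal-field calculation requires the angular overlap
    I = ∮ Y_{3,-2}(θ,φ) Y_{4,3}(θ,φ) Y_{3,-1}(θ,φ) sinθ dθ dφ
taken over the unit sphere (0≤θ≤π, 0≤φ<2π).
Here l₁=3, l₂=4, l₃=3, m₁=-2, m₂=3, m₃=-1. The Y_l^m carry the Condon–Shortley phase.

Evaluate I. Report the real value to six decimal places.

m-sum 0 ✓  L=10 even ✓  1≤3≤7 ✓
Π(2lᵢ+1) = 7×9×7 = 441
triangle coeff Δ(3,4,3) = 1/34650
Σ_t [1,3]: t=1:−1/72 t=2:+1/16 t=3:−1/72 = 5/144
(3j)²=2/77 [(3 4 3; 0 0 0)], sign=-1
Σ_t [3,4]: t=3:−1/288 t=4:+1/144 = 1/288
(3j)²=1/99 [(3 4 3; -2 3 -1)], sign=+1
⇒ 4πI² = 14/121
I = (-1)√(14/121/(4π)) = -0.09595473

-0.095955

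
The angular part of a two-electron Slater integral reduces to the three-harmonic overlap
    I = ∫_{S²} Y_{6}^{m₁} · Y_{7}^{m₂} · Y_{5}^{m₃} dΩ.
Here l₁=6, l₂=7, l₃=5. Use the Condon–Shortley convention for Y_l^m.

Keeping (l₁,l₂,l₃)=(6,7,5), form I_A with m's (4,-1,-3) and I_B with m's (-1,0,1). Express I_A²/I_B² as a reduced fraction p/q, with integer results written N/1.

l's match ⇒ only the (l;m) 3-j factors differ between A and B.
A: triangle coeff Δ(6,7,5) = 1/174594420; Σ_t [0,2]: t=0:+1/116121600 t=1:−1/3628800 t=2:+1/1658880 = 13/38707200; (3j)²=39/3553 [(6 7 5; 4 -1 -3)], sign=+1
B: triangle coeff Δ(6,7,5) = 1/174594420; Σ_t [3,7]: t=3:−1/829440 t=4:+1/124416 t=5:−1/138240 t=6:+1/1036800 t=7:−1/87091200 = 1/1814400; (3j)²=64/138567 [(6 7 5; -1 0 1)], sign=+1
I_A²/I_B² = (39/3553)/(64/138567) = 1521/64

1521/64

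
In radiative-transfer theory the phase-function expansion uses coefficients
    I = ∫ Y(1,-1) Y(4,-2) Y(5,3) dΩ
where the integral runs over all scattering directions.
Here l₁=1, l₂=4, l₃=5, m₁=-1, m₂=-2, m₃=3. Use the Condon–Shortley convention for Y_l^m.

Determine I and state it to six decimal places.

-0.259847

Checks pass: Σm=0; 10 even; l₃=5∈[3,5].
(2·1+1)(2·4+1)(2·5+1) = 297
Δ: 0! 2! 8! / 11! → 1/495
sum: t=0:+1/576 = 1/576
3j²(1 4 5; 0 0 0) = Δ·Π!·Σ² = 5/99  (sign -1)
sum: t=0:+1/2880 = 1/2880
3j²(1 4 5; -1 -2 3) = Δ·Π!·Σ² = 28/495  (sign +1)
combine: 4πI² = 297·5/99·28/495 = 28/33
take √, sign -1: I = -0.25984664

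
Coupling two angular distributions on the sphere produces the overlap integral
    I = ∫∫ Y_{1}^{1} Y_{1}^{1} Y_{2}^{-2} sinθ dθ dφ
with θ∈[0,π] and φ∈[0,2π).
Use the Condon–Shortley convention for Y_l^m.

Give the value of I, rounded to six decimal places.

Rules hold: Σm=0, L=4 even, 0≤2≤2.
N = 3·3·5 = 45
Δ = 0!·2!·2!/5! = 1/30
Racah Σ t=0..0: t=0:+1/1 = 1/1
⇒ 3j(1 1 2; 0 0 0)² = 2/15, sgn +1
Racah Σ t=0..0: t=0:+1/4 = 1/4
⇒ 3j(1 1 2; 1 1 -2)² = 1/5, sgn +1
4πI² = N·(3j₀)²·(3jₘ)² = 6/5
I = +1·√(1.2/4π) = 0.30901936

0.309019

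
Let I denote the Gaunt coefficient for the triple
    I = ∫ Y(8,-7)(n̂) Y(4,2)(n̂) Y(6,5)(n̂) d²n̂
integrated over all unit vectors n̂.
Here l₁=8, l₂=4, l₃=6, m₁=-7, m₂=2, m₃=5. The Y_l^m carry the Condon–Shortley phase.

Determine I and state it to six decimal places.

-0.028582

Rules hold: Σm=0, L=18 even, 4≤6≤12.
N = 17·9·13 = 1989
Δ = 6!·10!·2!/19! = 1/23279256
Racah Σ t=2..4: t=2:+1/1658880 t=3:−1/518400 t=4:+1/1658880 = -1/1382400
⇒ 3j(8 4 6; 0 0 0)² = 504/46189, sgn -1
Racah Σ t=5..6: t=5:−1/435456000 t=6:+1/522547200 = -1/2612736000
⇒ 3j(8 4 6; -7 2 5)² = 11/23256, sgn +1
4πI² = N·(3j₀)²·(3jₘ)² = 63/6137
I = -1·√(0.0102656/4π) = -0.02858165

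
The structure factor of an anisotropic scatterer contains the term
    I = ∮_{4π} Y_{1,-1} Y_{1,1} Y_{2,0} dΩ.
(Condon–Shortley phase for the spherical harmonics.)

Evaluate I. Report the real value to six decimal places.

Rules hold: Σm=0, L=4 even, 0≤2≤2.
N = 3·3·5 = 45
Δ = 0!·2!·2!/5! = 1/30
Racah Σ t=0..0: t=0:+1/1 = 1/1
⇒ 3j(1 1 2; 0 0 0)² = 2/15, sgn +1
Racah Σ t=0..0: t=0:+1/4 = 1/4
⇒ 3j(1 1 2; -1 1 0)² = 1/30, sgn +1
4πI² = N·(3j₀)²·(3jₘ)² = 1/5
I = +1·√(0.2/4π) = 0.12615663

0.126157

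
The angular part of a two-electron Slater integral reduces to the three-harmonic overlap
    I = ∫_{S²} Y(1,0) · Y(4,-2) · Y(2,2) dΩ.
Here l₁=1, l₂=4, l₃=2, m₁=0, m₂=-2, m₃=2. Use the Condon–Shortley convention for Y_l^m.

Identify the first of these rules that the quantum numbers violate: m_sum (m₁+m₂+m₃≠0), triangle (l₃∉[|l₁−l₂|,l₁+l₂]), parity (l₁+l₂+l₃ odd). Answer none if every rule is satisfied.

azimuthal sum: 0 − 2 + 2 = 0  ✓
3 ≤ 2 ≤ 5 (triangle on l)  ✗
L = 1 + 4 + 2 = 7 (odd)

triangle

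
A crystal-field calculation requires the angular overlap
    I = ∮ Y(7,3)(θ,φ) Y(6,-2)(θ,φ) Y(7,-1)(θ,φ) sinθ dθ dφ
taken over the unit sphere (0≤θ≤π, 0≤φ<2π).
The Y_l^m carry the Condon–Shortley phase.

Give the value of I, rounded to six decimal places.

-0.019541

Checks pass: Σm=0; 20 even; l₃=7∈[1,13].
(2·7+1)(2·6+1)(2·7+1) = 2925
Δ: 6! 8! 6! / 21! → 1/2444321880
sum: t=0:+1/2612736000 t=1:−1/20736000 t=2:+1/1658880 t=3:−1/746496 t=4:+1/1658880 t=5:−1/20736000 t=6:+1/2612736000 = -1/4354560
3j²(7 6 7; 0 0 0) = Δ·Π!·Σ² = 1000/138567  (sign +1)
sum: t=0:+1/19906560 t=1:−1/3110400 t=2:+1/3317760 t=3:−1/21772800 t=4:+1/1393459200 = -1/66355200
3j²(7 6 7; 3 -2 -1) = Δ·Π!·Σ² = 21/92378  (sign -1)
combine: 4πI² = 2925·1000/138567·21/92378 = 787500/164109517
take √, sign -1: I = -0.01954130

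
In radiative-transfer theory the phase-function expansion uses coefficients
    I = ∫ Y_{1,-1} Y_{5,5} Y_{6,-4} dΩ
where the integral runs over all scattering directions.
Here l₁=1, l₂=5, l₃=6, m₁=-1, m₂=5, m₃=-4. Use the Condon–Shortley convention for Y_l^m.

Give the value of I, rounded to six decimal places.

0.040859

m-sum 0 ✓  L=12 even ✓  4≤6≤6 ✓
Π(2lᵢ+1) = 3×11×13 = 429
triangle coeff Δ(1,5,6) = 1/858
Σ_t [0,0]: t=0:+1/14400 = 1/14400
(3j)²=6/143 [(1 5 6; 0 0 0)], sign=+1
Σ_t [0,0]: t=0:+1/7257600 = 1/7257600
(3j)²=1/858 [(1 5 6; -1 5 -4)], sign=+1
⇒ 4πI² = 3/143
I = (+1)√(3/143/(4π)) = 0.04085899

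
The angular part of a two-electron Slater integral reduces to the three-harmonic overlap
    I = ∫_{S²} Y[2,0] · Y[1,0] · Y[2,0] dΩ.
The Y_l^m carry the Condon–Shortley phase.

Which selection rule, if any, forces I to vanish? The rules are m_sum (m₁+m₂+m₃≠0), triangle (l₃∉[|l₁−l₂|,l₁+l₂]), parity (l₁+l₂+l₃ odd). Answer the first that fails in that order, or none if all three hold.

parity

Σmᵢ = 0  ✓
l₃∈[|l₁−l₂|,l₁+l₂]=[1,3], have l₃=2  ✓
Σlᵢ = 5 ⇒ odd  ✗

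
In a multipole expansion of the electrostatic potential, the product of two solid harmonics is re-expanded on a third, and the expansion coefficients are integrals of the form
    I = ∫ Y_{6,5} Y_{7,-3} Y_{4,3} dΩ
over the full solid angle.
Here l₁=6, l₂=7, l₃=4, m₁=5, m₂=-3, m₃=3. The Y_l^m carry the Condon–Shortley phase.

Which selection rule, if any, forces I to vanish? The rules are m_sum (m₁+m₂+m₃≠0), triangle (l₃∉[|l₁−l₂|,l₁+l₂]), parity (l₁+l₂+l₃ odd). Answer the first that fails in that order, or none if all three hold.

Σmᵢ = 5  ✗
l₃∈[|l₁−l₂|,l₁+l₂]=[1,13], have l₃=4
Σlᵢ = 17 ⇒ odd

m_sum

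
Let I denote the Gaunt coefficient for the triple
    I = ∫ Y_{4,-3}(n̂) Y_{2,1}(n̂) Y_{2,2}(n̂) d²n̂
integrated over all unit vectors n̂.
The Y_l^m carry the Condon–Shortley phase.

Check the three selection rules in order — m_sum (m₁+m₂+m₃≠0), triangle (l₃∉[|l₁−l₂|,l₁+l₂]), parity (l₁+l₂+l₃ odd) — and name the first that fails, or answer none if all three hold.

none

azimuthal sum: -3 + 1 + 2 = 0  ✓
2 ≤ 2 ≤ 6 (triangle on l)  ✓
L = 4 + 2 + 2 = 8 (even)  ✓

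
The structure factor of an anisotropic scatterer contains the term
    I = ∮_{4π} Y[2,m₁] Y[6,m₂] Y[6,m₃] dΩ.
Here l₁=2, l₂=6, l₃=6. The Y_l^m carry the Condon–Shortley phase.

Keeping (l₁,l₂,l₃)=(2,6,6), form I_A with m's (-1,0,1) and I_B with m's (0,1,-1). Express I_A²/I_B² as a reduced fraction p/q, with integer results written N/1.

7/169

Shared (l₁,l₂,l₃)=(2,6,6): N and (l;000)² cancel in I_A²/I_B².
A: Δ = 2!·2!·10!/15! = 1/90090; Racah Σ t=1..2: t=1:−1/28800 t=2:+1/34560 = -1/172800; ⇒ 3j(2 6 6; -1 0 1)² = 1/1430, sgn +1
B: Δ = 2!·2!·10!/15! = 1/90090; Racah Σ t=0..2: t=0:+1/120960 t=1:−1/17280 t=2:+1/57600 = -13/403200; ⇒ 3j(2 6 6; 0 1 -1)² = 13/770, sgn +1
I_A²/I_B² = (1/1430)/(13/770) = 7/169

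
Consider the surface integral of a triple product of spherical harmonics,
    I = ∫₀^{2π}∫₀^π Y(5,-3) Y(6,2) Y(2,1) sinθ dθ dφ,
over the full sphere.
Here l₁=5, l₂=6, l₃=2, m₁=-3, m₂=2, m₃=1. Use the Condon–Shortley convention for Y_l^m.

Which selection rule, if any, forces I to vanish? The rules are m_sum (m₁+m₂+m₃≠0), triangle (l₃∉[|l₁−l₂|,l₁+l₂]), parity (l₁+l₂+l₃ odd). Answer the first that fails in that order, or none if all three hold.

m₁+m₂+m₃ = -3 + 2 + 1 = 0  ✓
triangle: |5−6|=1 ≤ l₃=2 ≤ 5+6=11  ✓
parity: l₁+l₂+l₃ = 13 is odd  ✗

parity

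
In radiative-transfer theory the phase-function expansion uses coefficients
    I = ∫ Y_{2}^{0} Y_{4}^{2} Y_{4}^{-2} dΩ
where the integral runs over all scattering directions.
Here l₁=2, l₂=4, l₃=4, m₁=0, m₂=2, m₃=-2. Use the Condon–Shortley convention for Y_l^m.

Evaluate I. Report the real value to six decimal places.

Checks pass: Σm=0; 10 even; l₃=4∈[2,6].
(2·2+1)(2·4+1)(2·4+1) = 405
Δ: 2! 2! 6! / 11! → 1/13860
sum: t=0:+1/192 t=1:−1/36 t=2:+1/192 = -5/288
3j²(2 4 4; 0 0 0) = Δ·Π!·Σ² = 20/693  (sign -1)
sum: t=0:+1/2880 t=1:−1/120 t=2:+1/192 = -1/360
3j²(2 4 4; 0 2 -2) = Δ·Π!·Σ² = 16/3465  (sign -1)
combine: 4πI² = 405·20/693·16/3465 = 320/5929
take √, sign +1: I = 0.06553591

0.065536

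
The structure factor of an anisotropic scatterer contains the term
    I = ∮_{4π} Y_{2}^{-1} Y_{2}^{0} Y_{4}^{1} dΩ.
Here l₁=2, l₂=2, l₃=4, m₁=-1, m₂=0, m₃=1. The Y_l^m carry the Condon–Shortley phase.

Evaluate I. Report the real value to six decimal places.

Checks pass: Σm=0; 8 even; l₃=4∈[0,4].
(2·2+1)(2·2+1)(2·4+1) = 225
Δ: 0! 4! 4! / 9! → 1/630
sum: t=0:+1/16 = 1/16
3j²(2 2 4; 0 0 0) = Δ·Π!·Σ² = 2/35  (sign +1)
sum: t=0:+1/24 = 1/24
3j²(2 2 4; -1 0 1) = Δ·Π!·Σ² = 1/21  (sign -1)
combine: 4πI² = 225·2/35·1/21 = 30/49
take √, sign -1: I = -0.22072812

-0.220728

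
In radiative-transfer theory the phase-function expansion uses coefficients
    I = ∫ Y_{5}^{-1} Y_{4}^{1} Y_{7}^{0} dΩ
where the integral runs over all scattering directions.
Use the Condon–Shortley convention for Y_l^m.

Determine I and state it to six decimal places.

0.017039

Rules hold: Σm=0, L=16 even, 1≤7≤9.
N = 11·9·15 = 1485
Δ = 2!·8!·6!/17! = 1/6126120
Racah Σ t=0..2: t=0:+1/69120 t=1:−1/20736 t=2:+1/69120 = -1/51840
⇒ 3j(5 4 7; 0 0 0)² = 280/21879, sgn +1
Racah Σ t=0..2: t=0:+1/345600 t=1:−1/34560 t=2:+1/41472 = -1/518400
⇒ 3j(5 4 7; -1 1 0)² = 7/36465, sgn +1
4πI² = N·(3j₀)²·(3jₘ)² = 1960/537251
I = +1·√(0.0036482/4π) = 0.01703862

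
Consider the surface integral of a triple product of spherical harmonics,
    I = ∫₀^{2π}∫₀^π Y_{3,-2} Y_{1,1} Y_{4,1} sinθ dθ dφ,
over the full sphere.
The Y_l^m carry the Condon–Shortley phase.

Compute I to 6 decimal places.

-0.106622

m-sum 0 ✓  L=8 even ✓  2≤4≤4 ✓
Π(2lᵢ+1) = 7×3×9 = 189
triangle coeff Δ(3,1,4) = 1/252
Σ_t [0,0]: t=0:+1/36 = 1/36
(3j)²=4/63 [(3 1 4; 0 0 0)], sign=+1
Σ_t [0,0]: t=0:+1/240 = 1/240
(3j)²=1/84 [(3 1 4; -2 1 1)], sign=-1
⇒ 4πI² = 1/7
I = (-1)√(1/7/(4π)) = -0.10662181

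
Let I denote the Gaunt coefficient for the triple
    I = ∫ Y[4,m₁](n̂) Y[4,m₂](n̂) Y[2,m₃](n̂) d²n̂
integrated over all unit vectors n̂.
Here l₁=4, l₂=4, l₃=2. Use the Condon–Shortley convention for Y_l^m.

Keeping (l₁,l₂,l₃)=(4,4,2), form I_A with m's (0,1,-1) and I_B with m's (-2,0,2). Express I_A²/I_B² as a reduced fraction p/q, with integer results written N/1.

1/18

Same 4,4,2: normalisation and zero-m 3j drop out of the ratio.
A: Δ: 6! 2! 2! / 11! → 1/13860; sum: t=3:−1/72 t=4:+1/96 = -1/288; 3j²(4 4 2; 0 1 -1) = Δ·Π!·Σ² = 1/462  (sign +1)
B: Δ: 6! 2! 2! / 11! → 1/13860; sum: t=4:+1/192 = 1/192; 3j²(4 4 2; -2 0 2) = Δ·Π!·Σ² = 3/77  (sign +1)
I_A²/I_B² = (1/462)/(3/77) = 1/18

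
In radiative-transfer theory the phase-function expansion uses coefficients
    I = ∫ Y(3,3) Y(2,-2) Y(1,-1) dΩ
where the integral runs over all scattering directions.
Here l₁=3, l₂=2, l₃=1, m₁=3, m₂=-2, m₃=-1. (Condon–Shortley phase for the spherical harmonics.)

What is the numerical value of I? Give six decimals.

Rules hold: Σm=0, L=6 even, 1≤1≤5.
N = 7·5·3 = 105
Δ = 4!·2!·0!/7! = 1/105
Racah Σ t=2..2: t=2:+1/4 = 1/4
⇒ 3j(3 2 1; 0 0 0)² = 3/35, sgn -1
Racah Σ t=0..0: t=0:+1/48 = 1/48
⇒ 3j(3 2 1; 3 -2 -1)² = 1/7, sgn +1
4πI² = N·(3j₀)²·(3jₘ)² = 9/7
I = -1·√(1.28571/4π) = -0.31986543

-0.319865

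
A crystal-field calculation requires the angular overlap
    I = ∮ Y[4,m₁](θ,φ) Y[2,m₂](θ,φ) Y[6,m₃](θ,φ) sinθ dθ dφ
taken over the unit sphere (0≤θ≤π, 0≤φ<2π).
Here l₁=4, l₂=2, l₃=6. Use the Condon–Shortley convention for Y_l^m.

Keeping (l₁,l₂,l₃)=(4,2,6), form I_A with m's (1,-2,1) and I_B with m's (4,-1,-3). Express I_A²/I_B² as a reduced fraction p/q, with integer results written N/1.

l's match ⇒ only the (l;m) 3-j factors differ between A and B.
A: triangle coeff Δ(4,2,6) = 1/6435; Σ_t [0,0]: t=0:+1/17280 = 1/17280; (3j)²=7/1287 [(4 2 6; 1 -2 1)], sign=-1
B: triangle coeff Δ(4,2,6) = 1/6435; Σ_t [0,0]: t=0:+1/241920 = 1/241920; (3j)²=1/715 [(4 2 6; 4 -1 -3)], sign=-1
I_A²/I_B² = (7/1287)/(1/715) = 35/9

35/9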